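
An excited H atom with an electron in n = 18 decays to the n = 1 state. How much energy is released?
13.564 eV

The energy levels are E_n = -13.6057 eV / n².

Energy at n = 18: E_18 = -13.6057 / 18² = -0.041993 eV
Energy at n = 1: E_1 = -13.6057 / 1² = -13.605700 eV

For emission (electron falling to lower state), the photon energy is:
E_photon = E_18 - E_1 = |-0.041993 - (-13.605700)|
E_photon = 13.564 eV

This energy is carried away by the emitted photon.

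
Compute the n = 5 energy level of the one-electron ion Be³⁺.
-8.70765 eV

For hydrogen-like ions, the energy levels scale with Z²:
E_n = -13.6057 Z² / n² eV

For Be³⁺ (Z = 4) at n = 5:
E_5 = -13.6057 × 4² / 5²
E_5 = -13.6057 × 16 / 25
E_5 = -217.6912 / 25
E_5 = -8.70765 eV

The energy is 16 times more negative than hydrogen at the same n due to the stronger nuclear charge.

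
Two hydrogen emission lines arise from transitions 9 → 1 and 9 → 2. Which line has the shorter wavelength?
9 → 1

Calculate the energy for each transition:

Transition 9 → 1:
ΔE₁ = |E_1 - E_9| = |-13.6057/1² - (-13.6057/9²)|
ΔE₁ = |-13.605700000 - (-0.167971605)| = 13.437728 eV

Transition 9 → 2:
ΔE₂ = |E_2 - E_9| = |-13.6057/2² - (-13.6057/9²)|
ΔE₂ = |-3.401425000 - (-0.167971605)| = 3.233453 eV

Since 13.437728 eV > 3.233453 eV, the transition 9 → 1 emits the more energetic photon.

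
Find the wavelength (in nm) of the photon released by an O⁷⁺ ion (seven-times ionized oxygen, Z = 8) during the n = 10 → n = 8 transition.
253.12920 nm

First, find the transition energy using E_n = -13.6057 Z² / n² eV:
E_10 = -13.6057 × 8² / 10² = -8.707648000 eV
E_8 = -13.6057 × 8² / 8² = -13.605700000 eV

Photon energy: |ΔE| = |E_8 - E_10| = 4.898052000 eV

Convert to wavelength using E = hc/λ with hc = 1239.84 eV·nm:
λ = hc/E = 1239.84 eV·nm / 4.898052000 eV
λ = 253.12920 nm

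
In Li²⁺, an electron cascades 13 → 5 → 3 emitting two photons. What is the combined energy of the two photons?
12.8811 eV

The energy levels of Li²⁺ are E_n = -13.6057 × 3² / n² eV.

First transition (13 → 5):
ΔE₁ = |E_5 - E_13|
ΔE₁ = |-4.8980520000 - (-0.7245639053)| = 4.1734881 eV

Second transition (5 → 3):
ΔE₂ = |E_3 - E_5|
ΔE₂ = |-13.6057000000 - (-4.8980520000)| = 8.7076480 eV

Total energy released:
E_total = ΔE₁ + ΔE₂ = 4.1734881 + 8.7076480 = 12.8811 eV

Note: This equals the direct transition 13 → 3: 12.8811 eV ✓
Energy is conserved regardless of the path taken.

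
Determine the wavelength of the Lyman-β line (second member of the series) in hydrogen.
102.517 nm

The lines of a series are numbered from the longest wavelength (smallest ΔE) outward; the second line is the transition from n = n_f + 2 to n_f.
The Lyman series has all transitions ending at n_f = 1.

For H, the second line (β-line) is the jump from n = 3 to n = 1:
E_3 = -13.6057 / 3² = -1.511744 eV
E_1 = -13.6057 / 1² = -13.605700 eV
ΔE = E_3 - E_1 = 12.093956 eV

λ = hc/E = 1239.84 eV·nm / 12.093956 eV
λ = 102.517 nm

This is the β-line of the Lyman series in H.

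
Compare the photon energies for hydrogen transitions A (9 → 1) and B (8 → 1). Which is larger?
9 → 1

Calculate the energy for each transition:

Transition 9 → 1:
ΔE₁ = |E_1 - E_9| = |-13.6057/1² - (-13.6057/9²)|
ΔE₁ = |-13.605700000 - (-0.167971605)| = 13.437728 eV

Transition 8 → 1:
ΔE₂ = |E_1 - E_8| = |-13.6057/1² - (-13.6057/8²)|
ΔE₂ = |-13.605700000 - (-0.212589063)| = 13.393111 eV

Since 13.437728 eV > 13.393111 eV, the transition 9 → 1 emits the more energetic photon.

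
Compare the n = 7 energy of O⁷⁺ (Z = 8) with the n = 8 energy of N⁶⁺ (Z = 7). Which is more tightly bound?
O⁷⁺ at n = 7 (E = -17.771 eV)

Using E_n = -13.6057 Z² / n² eV:

O⁷⁺ (Z = 8) at n = 7:
E = -13.6057 × 8² / 7² = -13.6057 × 64 / 49 = -17.770710 eV

N⁶⁺ (Z = 7) at n = 8:
E = -13.6057 × 7² / 8² = -13.6057 × 49 / 64 = -10.416864 eV

Since -17.770710 eV < -10.416864 eV,
O⁷⁺ at n = 7 is more tightly bound (requires more energy to ionize).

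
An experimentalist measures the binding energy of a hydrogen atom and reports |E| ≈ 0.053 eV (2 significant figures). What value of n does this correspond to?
n = 16

The exact energy levels follow E_n = -13.6057 eV / n².

The measured value (-0.053 eV) is reported to only 2 significant figures, so we must test candidate n values and see which one matches to that precision.

Candidate energies:
  n = 14:  E = -13.6057/14² = -0.069417 eV
  n = 15:  E = -13.6057/15² = -0.060470 eV
  n = 16:  E = -13.6057/16² = -0.053147 eV  ← matches
  n = 17:  E = -13.6057/17² = -0.047079 eV
  n = 18:  E = -13.6057/18² = -0.041993 eV

Checking against the measurement of -0.053 eV (2 sig figs), only n = 16 agrees:
E_16 = -0.053147 eV, which rounds to -0.053 eV ✓

Therefore n = 16.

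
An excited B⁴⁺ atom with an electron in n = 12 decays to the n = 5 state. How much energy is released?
11.24360 eV

The energy levels are E_n = -13.6057 Z² eV / n².

Energy at n = 12: E_12 = -13.6057 × 5² / 12² = -2.36210069 eV
Energy at n = 5: E_5 = -13.6057 × 5² / 5² = -13.60570000 eV

For emission (electron falling to lower state), the photon energy is:
E_photon = E_12 - E_5 = |-2.36210069 - (-13.60570000)|
E_photon = 11.24360 eV

This energy is carried away by the emitted photon.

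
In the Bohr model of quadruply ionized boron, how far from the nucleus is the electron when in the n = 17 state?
3.058644 nm (or 30.586443 Å)

The Bohr radius formula is:
r_n = n² a₀ / Z

where a₀ = 0.052917721 nm is the Bohr radius.

For B⁴⁺ (Z = 5) at n = 17:
r_17 = 17² × 0.052917721 nm / 5
r_17 = 289 × 0.052917721 nm / 5
r_17 = 15.2932214 nm / 5
r_17 = 3.058644 nm

The electron orbits at approximately 3.058644 nm from the nucleus.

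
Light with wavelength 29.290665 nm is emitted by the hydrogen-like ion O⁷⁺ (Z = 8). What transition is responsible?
n = 4 → n = 3

First, find the photon energy from the wavelength (hc = 1239.84 eV·nm):
E = hc/λ = 1239.84 eV·nm / 29.290665 nm = 42.328844 eV

The energy levels of O⁷⁺ satisfy E_n = -13.6057 × 8² / n² eV, so an emission n_i → n_f releases
ΔE = 13.6057 × 8² × (1/n_f² − 1/n_i²) eV.

Setting ΔE equal to the photon energy:
1/n_f² − 1/n_i² = 42.328844 / (13.6057 × 8²) = 0.048611111

Since 1/n_i² must be positive, we need 1/n_f² > 0.048611111, i.e. n_f ≤ 4. For each allowed n_f, solve n_i = (1/n_f² − 0.048611111)^(−1/2) and check whether it is a whole number:
  n_f = 1: 1/n_i² = 1.000000000 − 0.048611111 = 0.951388889 → n_i = 1.025  (not an integer) ✗
  n_f = 2: 1/n_i² = 0.250000000 − 0.048611111 = 0.201388889 → n_i = 2.228  (not an integer) ✗
  n_f = 3: 1/n_i² = 0.111111111 − 0.048611111 = 0.062500000 → n_i = 4.000  → integer, n_i = 4 ✓
  n_f = 4: 1/n_i² = 0.062500000 − 0.048611111 = 0.013888889 → n_i = 8.485  (not an integer) ✗

Only n_f = 3 gives an integer upper level, n_i = 4.

The transition is from n = 4 to n = 3 (emission).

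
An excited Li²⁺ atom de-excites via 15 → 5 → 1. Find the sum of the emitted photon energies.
121.907072 eV

The energy levels of Li²⁺ are E_n = -13.6057 × 3² / n² eV.

First transition (15 → 5):
ΔE₁ = |E_5 - E_15|
ΔE₁ = |-4.898052000000 - (-0.544228000000)| = 4.353824000 eV

Second transition (5 → 1):
ΔE₂ = |E_1 - E_5|
ΔE₂ = |-122.451300000000 - (-4.898052000000)| = 117.553248000 eV

Total energy released:
E_total = ΔE₁ + ΔE₂ = 4.353824000 + 117.553248000 = 121.907072 eV

Note: This equals the direct transition 15 → 1: 121.907072 eV ✓
Energy is conserved regardless of the path taken.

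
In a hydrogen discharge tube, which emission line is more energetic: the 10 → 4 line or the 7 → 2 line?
7 → 2

Calculate the energy for each transition:

Transition 10 → 4:
ΔE₁ = |E_4 - E_10| = |-13.6057/4² - (-13.6057/10²)|
ΔE₁ = |-0.850356250000 - (-0.136057000000)| = 0.714299250 eV

Transition 7 → 2:
ΔE₂ = |E_2 - E_7| = |-13.6057/2² - (-13.6057/7²)|
ΔE₂ = |-3.401425000000 - (-0.277667346939)| = 3.123757653 eV

Since 3.123757653 eV > 0.714299250 eV, the transition 7 → 2 emits the more energetic photon.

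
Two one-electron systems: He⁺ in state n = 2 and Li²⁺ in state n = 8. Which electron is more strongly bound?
He⁺ at n = 2 (E = -13.606 eV)

Using E_n = -13.6057 Z² / n² eV:

He⁺ (Z = 2) at n = 2:
E = -13.6057 × 2² / 2² = -13.6057 × 4 / 4 = -13.605700 eV

Li²⁺ (Z = 3) at n = 8:
E = -13.6057 × 3² / 8² = -13.6057 × 9 / 64 = -1.913302 eV

Since -13.605700 eV < -1.913302 eV,
He⁺ at n = 2 is more tightly bound (requires more energy to ionize).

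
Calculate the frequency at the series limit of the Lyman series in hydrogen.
3.29e+15 Hz

The series limit corresponds to the transition from n = ∞ to n = 1.
This is the highest energy (shortest wavelength) transition in the Lyman series.

E_∞ = 0 eV
E_1 = -13.6057 / 1² = -13.60570000 eV

Energy at series limit:
ΔE = E_∞ - E_1 = 0 - (-13.60570000) = 13.60570000 eV
E = 13.60570000 eV × (1.602177 × 10⁻¹⁹ J/eV) = 2.1799e-18 J
f = E/h = 2.1799e-18 J / (6.62607 × 10⁻³⁴ J·s) = 3.29e+15 Hz

This energy equals the ionization energy from the n = 1 state of hydrogen.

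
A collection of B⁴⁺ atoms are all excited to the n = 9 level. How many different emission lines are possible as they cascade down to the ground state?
36

The electron can occupy levels n = 1, 2, ..., 9 during de-excitation — that is m = 9 - 1 + 1 = 9 distinct levels.

The number of distinct spectral lines equals the number of ways to choose 2 of these m levels (each pair gives one possible emission transition):

Number of lines = m(m-1)/2 = 9×8/2 = 36

These correspond to all possible transitions between the 9 levels:
9 → 8, 9 → 7, 9 → 6, 9 → 5, 9 → 4, 9 → 3, 9 → 2, 9 → 1...

Each transition produces a photon with a unique energy (and thus wavelength). This count does not depend on Z.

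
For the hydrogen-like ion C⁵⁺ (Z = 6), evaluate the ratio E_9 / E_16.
3.160

Using E_n = -13.6057 Z² / n² eV with Z = 6:

E_9 = -13.6057 × 6² / 9² = -489.8052 / 81 = -6.046977778 eV
E_16 = -13.6057 × 6² / 16² = -489.8052 / 256 = -1.913301563 eV

The ratio is:
E_9/E_16 = (-6.046977778) / (-1.913301563)
E_9/E_16 = (-489.8052/81) / (-489.8052/256)
E_9/E_16 = 256/81
E_9/E_16 = 3.160
(Note: the Z² factors cancel in the ratio.)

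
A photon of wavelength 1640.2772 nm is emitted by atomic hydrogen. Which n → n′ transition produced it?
n = 12 → n = 4

First, find the photon energy from the wavelength (hc = 1239.84 eV·nm):
E = hc/λ = 1239.84 eV·nm / 1640.2772 nm = 0.75587224 eV

The energy levels of hydrogen satisfy E_n = -13.6057 / n² eV, so an emission n_i → n_f releases
ΔE = 13.6057 × (1/n_f² − 1/n_i²) eV.

Setting ΔE equal to the photon energy:
1/n_f² − 1/n_i² = 0.75587224 / 13.6057 = 0.055555557

Since 1/n_i² must be positive, we need 1/n_f² > 0.055555557, i.e. n_f ≤ 4. For each allowed n_f, solve n_i = (1/n_f² − 0.055555557)^(−1/2) and check whether it is a whole number:
  n_f = 1: 1/n_i² = 1.000000000 − 0.055555557 = 0.944444443 → n_i = 1.029  (not an integer) ✗
  n_f = 2: 1/n_i² = 0.250000000 − 0.055555557 = 0.194444443 → n_i = 2.268  (not an integer) ✗
  n_f = 3: 1/n_i² = 0.111111111 − 0.055555557 = 0.055555554 → n_i = 4.243  (not an integer) ✗
  n_f = 4: 1/n_i² = 0.062500000 − 0.055555557 = 0.006944443 → n_i = 12.000  → integer, n_i = 12 ✓

Only n_f = 4 gives an integer upper level, n_i = 12.

The transition is from n = 12 to n = 4 (emission).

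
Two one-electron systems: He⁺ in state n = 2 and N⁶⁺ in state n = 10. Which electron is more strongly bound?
He⁺ at n = 2 (E = -13.605700 eV)

Using E_n = -13.6057 Z² / n² eV:

He⁺ (Z = 2) at n = 2:
E = -13.6057 × 2² / 2² = -13.6057 × 4 / 4 = -13.605700000 eV

N⁶⁺ (Z = 7) at n = 10:
E = -13.6057 × 7² / 10² = -13.6057 × 49 / 100 = -6.666793000 eV

Since -13.605700000 eV < -6.666793000 eV,
He⁺ at n = 2 is more tightly bound (requires more energy to ionize).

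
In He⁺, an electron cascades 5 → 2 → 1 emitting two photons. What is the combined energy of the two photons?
52.25 eV

The energy levels of He⁺ are E_n = -13.6057 × 2² / n² eV.

First transition (5 → 2):
ΔE₁ = |E_2 - E_5|
ΔE₁ = |-13.60570000 - (-2.17691200)| = 11.42879 eV

Second transition (2 → 1):
ΔE₂ = |E_1 - E_2|
ΔE₂ = |-54.42280000 - (-13.60570000)| = 40.81710 eV

Total energy released:
E_total = ΔE₁ + ΔE₂ = 11.42879 + 40.81710 = 52.25 eV

Note: This equals the direct transition 5 → 1: 52.25 eV ✓
Energy is conserved regardless of the path taken.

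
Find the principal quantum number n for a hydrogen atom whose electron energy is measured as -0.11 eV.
n = 11

The exact energy levels follow E_n = -13.6057 eV / n².

The measured value (-0.11 eV) is reported to only 2 significant figures, so we must test candidate n values and see which one matches to that precision.

Candidate energies:
  n = 9:  E = -13.6057/9² = -0.16797 eV
  n = 10:  E = -13.6057/10² = -0.13606 eV
  n = 11:  E = -13.6057/11² = -0.11244 eV  ← matches
  n = 12:  E = -13.6057/12² = -0.09448 eV
  n = 13:  E = -13.6057/13² = -0.08051 eV

Checking against the measurement of -0.11 eV (2 sig figs), only n = 11 agrees:
E_11 = -0.11244 eV, which rounds to -0.11 eV ✓

Therefore n = 11.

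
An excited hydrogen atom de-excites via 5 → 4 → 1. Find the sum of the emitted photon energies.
13.06 eV

The energy levels of hydrogen are E_n = -13.6057 / n² eV.

First transition (5 → 4):
ΔE₁ = |E_4 - E_5|
ΔE₁ = |-0.85035625 - (-0.54422800)| = 0.30613 eV

Second transition (4 → 1):
ΔE₂ = |E_1 - E_4|
ΔE₂ = |-13.60570000 - (-0.85035625)| = 12.75534 eV

Total energy released:
E_total = ΔE₁ + ΔE₂ = 0.30613 + 12.75534 = 13.06 eV

Note: This equals the direct transition 5 → 1: 13.06 eV ✓
Energy is conserved regardless of the path taken.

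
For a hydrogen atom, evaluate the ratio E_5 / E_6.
1.440

Using E_n = -13.6057 Z² / n² eV with Z = 1:

E_5 = -13.6057 / 5² = -13.6057 / 25 = -0.544228000 eV
E_6 = -13.6057 / 6² = -13.6057 / 36 = -0.377936111 eV

The ratio is:
E_5/E_6 = (-0.544228000) / (-0.377936111)
E_5/E_6 = (-13.6057/25) / (-13.6057/36)
E_5/E_6 = 36/25
E_5/E_6 = 1.440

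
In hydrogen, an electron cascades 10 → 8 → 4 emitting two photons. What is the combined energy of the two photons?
0.714 eV

The energy levels of hydrogen are E_n = -13.6057 / n² eV.

First transition (10 → 8):
ΔE₁ = |E_8 - E_10|
ΔE₁ = |-0.212589063 - (-0.136057000)| = 0.076532 eV

Second transition (8 → 4):
ΔE₂ = |E_4 - E_8|
ΔE₂ = |-0.850356250 - (-0.212589063)| = 0.637767 eV

Total energy released:
E_total = ΔE₁ + ΔE₂ = 0.076532 + 0.637767 = 0.714 eV

Note: This equals the direct transition 10 → 4: 0.714 eV ✓
Energy is conserved regardless of the path taken.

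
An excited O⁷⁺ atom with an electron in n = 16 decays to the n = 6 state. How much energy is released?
20.7865 eV

The energy levels are E_n = -13.6057 Z² eV / n².

Energy at n = 16: E_16 = -13.6057 × 8² / 16² = -3.4014250 eV
Energy at n = 6: E_6 = -13.6057 × 8² / 6² = -24.1879111 eV

For emission (electron falling to lower state), the photon energy is:
E_photon = E_16 - E_6 = |-3.4014250 - (-24.1879111)|
E_photon = 20.7865 eV

This energy is carried away by the emitted photon.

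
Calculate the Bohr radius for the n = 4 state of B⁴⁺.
0.16934 nm (or 1.69337 Å)

The Bohr radius formula is:
r_n = n² a₀ / Z

where a₀ = 0.05291772 nm is the Bohr radius.

For B⁴⁺ (Z = 5) at n = 4:
r_4 = 4² × 0.05291772 nm / 5
r_4 = 16 × 0.05291772 nm / 5
r_4 = 0.846684 nm / 5
r_4 = 0.16934 nm

The electron orbits at approximately 0.16934 nm from the nucleus.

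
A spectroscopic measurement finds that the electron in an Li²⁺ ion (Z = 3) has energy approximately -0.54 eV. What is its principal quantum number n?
n = 15

The exact energy levels follow E_n = -13.6057 Z² / n² eV with Z = 3.

The measured value (-0.54 eV) is reported to only 2 significant figures, so we must test candidate n values and see which one matches to that precision.

Candidate energies:
  n = 13:  E = -13.6057 × 3² / 13² = -0.724564 eV
  n = 14:  E = -13.6057 × 3² / 14² = -0.624752 eV
  n = 15:  E = -13.6057 × 3² / 15² = -0.544228 eV  ← matches
  n = 16:  E = -13.6057 × 3² / 16² = -0.478325 eV
  n = 17:  E = -13.6057 × 3² / 17² = -0.423707 eV

Checking against the measurement of -0.54 eV (2 sig figs), only n = 15 agrees:
E_15 = -0.544228 eV, which rounds to -0.54 eV ✓

Therefore n = 15.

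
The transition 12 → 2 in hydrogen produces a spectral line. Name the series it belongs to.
Balmer series

The spectral series in hydrogen are named based on the final (lower) energy level:
- Lyman series: n_final = 1 (ultraviolet)
- Balmer series: n_final = 2 (visible/near-UV)
- Paschen series: n_final = 3 (infrared)
- Brackett series: n_final = 4 (infrared)
- Pfund series: n_final = 5 (far infrared)

Since this transition ends at n = 2, it belongs to the Balmer series.

For reference, this 12 → 2 line has photon energy
ΔE = 13.6057 eV × (1/2² - 1/12²) = 3.30694097 eV,
corresponding to wavelength λ = hc/ΔE = 1239.84 eV·nm / 3.30694097 eV = 374.9205 nm in the visible/near-UV region.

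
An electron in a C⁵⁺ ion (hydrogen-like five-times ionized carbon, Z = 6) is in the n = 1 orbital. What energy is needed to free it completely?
489.805 eV

The ionization energy is the energy needed to remove the electron completely (n → ∞).

For a hydrogen-like ion with Z = 6, E_n = -13.6057 Z² / n² eV.

At n = 1: E_1 = -13.6057 × 6² / 1² = -489.805200 eV
At n = ∞: E_∞ = 0 eV

Ionization energy = E_∞ - E_1 = 0 - (-489.805200) = 489.805200 eV
Ionization energy ≈ 489.805 eV

This is also called the binding energy of the electron in state n = 1.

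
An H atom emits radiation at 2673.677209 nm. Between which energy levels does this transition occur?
n = 13 → n = 5

First, find the photon energy from the wavelength (hc = 1239.84 eV·nm):
E = hc/λ = 1239.84 eV·nm / 2673.677209 nm = 0.46372090 eV

The energy levels of hydrogen satisfy E_n = -13.6057 / n² eV, so an emission n_i → n_f releases
ΔE = 13.6057 × (1/n_f² − 1/n_i²) eV.

Setting ΔE equal to the photon energy:
1/n_f² − 1/n_i² = 0.46372090 / 13.6057 = 0.034082840

Since 1/n_i² must be positive, we need 1/n_f² > 0.034082840, i.e. n_f ≤ 5. For each allowed n_f, solve n_i = (1/n_f² − 0.034082840)^(−1/2) and check whether it is a whole number:
  n_f = 1: 1/n_i² = 1.000000000 − 0.034082840 = 0.965917160 → n_i = 1.017  (not an integer) ✗
  n_f = 2: 1/n_i² = 0.250000000 − 0.034082840 = 0.215917160 → n_i = 2.152  (not an integer) ✗
  n_f = 3: 1/n_i² = 0.111111111 − 0.034082840 = 0.077028271 → n_i = 3.603  (not an integer) ✗
  n_f = 4: 1/n_i² = 0.062500000 − 0.034082840 = 0.028417160 → n_i = 5.932  (not an integer) ✗
  n_f = 5: 1/n_i² = 0.040000000 − 0.034082840 = 0.005917160 → n_i = 13.000  → integer, n_i = 13 ✓

Only n_f = 5 gives an integer upper level, n_i = 13.

The transition is from n = 13 to n = 5 (emission).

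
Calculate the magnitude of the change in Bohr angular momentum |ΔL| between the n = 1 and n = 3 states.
2.10914e-34 J·s (or 2ℏ)

In the Bohr model, L_n = nℏ where ℏ = 1.0545718e-34 J·s.

L_3 = 3ℏ = 3.1637154e-34 J·s
L_1 = 1ℏ = 1.0545718e-34 J·s

ΔL = L_3 - L_1 = (3 - 1)ℏ = 2ℏ
ΔL = 2 × 1.0545718e-34 J·s = 2.10914e-34 J·s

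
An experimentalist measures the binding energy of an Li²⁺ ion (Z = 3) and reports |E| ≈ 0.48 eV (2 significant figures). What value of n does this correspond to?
n = 16

The exact energy levels follow E_n = -13.6057 Z² / n² eV with Z = 3.

The measured value (-0.48 eV) is reported to only 2 significant figures, so we must test candidate n values and see which one matches to that precision.

Candidate energies:
  n = 14:  E = -13.6057 × 3² / 14² = -0.62475 eV
  n = 15:  E = -13.6057 × 3² / 15² = -0.54423 eV
  n = 16:  E = -13.6057 × 3² / 16² = -0.47833 eV  ← matches
  n = 17:  E = -13.6057 × 3² / 17² = -0.42371 eV
  n = 18:  E = -13.6057 × 3² / 18² = -0.37794 eV

Checking against the measurement of -0.48 eV (2 sig figs), only n = 16 agrees:
E_16 = -0.47833 eV, which rounds to -0.48 eV ✓

Therefore n = 16.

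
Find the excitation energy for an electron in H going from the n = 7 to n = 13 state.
0.19716 eV

The energy levels of a hydrogen-like atom are E_n = -13.6057 eV / n².

Energy at n = 7: E_7 = -13.6057 / 7² = -0.27766735 eV
Energy at n = 13: E_13 = -13.6057 / 13² = -0.08050710 eV

The excitation energy is the difference:
ΔE = E_13 - E_7
ΔE = -0.08050710 - (-0.27766735)
ΔE = 0.19716 eV

Since this is positive, energy must be absorbed (photon absorption).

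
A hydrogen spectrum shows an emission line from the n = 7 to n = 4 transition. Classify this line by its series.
Brackett series

The spectral series in hydrogen are named based on the final (lower) energy level:
- Lyman series: n_final = 1 (ultraviolet)
- Balmer series: n_final = 2 (visible/near-UV)
- Paschen series: n_final = 3 (infrared)
- Brackett series: n_final = 4 (infrared)
- Pfund series: n_final = 5 (far infrared)

Since this transition ends at n = 4, it belongs to the Brackett series.

For reference, this 7 → 4 line has photon energy
ΔE = 13.6057 eV × (1/4² - 1/7²) = 0.5726889031 eV,
corresponding to wavelength λ = hc/ΔE = 1239.84 eV·nm / 0.5726889031 eV = 2164.9450 nm in the infrared region.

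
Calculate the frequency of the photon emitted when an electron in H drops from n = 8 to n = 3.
3.14134e+14 Hz

First, find the transition energy:
E_8 = -13.6057 / 8² = -0.21258906 eV
E_3 = -13.6057 / 3² = -1.51174444 eV
|ΔE| = |E_3 - E_8| = 1.29915538 eV

Convert to Joules: E = 1.29915538 eV × (1.602177 × 10⁻¹⁹ J/eV) = 2.0814769e-19 J

Using E = hf:
f = E/h = 2.0814769e-19 J / (6.62607 × 10⁻³⁴ J·s)
f = 3.14134e+14 Hz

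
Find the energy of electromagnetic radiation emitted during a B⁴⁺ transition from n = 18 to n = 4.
20.21 eV

The energy levels are E_n = -13.6057 Z² eV / n².

Energy at n = 18: E_18 = -13.6057 × 5² / 18² = -1.04982 eV
Energy at n = 4: E_4 = -13.6057 × 5² / 4² = -21.25891 eV

For emission (electron falling to lower state), the photon energy is:
E_photon = E_18 - E_4 = |-1.04982 - (-21.25891)|
E_photon = 20.21 eV

This energy is carried away by the emitted photon.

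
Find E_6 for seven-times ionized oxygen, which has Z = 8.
-24.1879 eV

For hydrogen-like ions, the energy levels scale with Z²:
E_n = -13.6057 Z² / n² eV

For O⁷⁺ (Z = 8) at n = 6:
E_6 = -13.6057 × 8² / 6²
E_6 = -13.6057 × 64 / 36
E_6 = -870.7648 / 36
E_6 = -24.1879 eV

The energy is 64 times more negative than hydrogen at the same n due to the stronger nuclear charge.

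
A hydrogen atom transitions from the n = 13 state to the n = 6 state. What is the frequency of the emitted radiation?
7.1918e+13 Hz

First, find the transition energy:
E_13 = -13.6057 / 13² = -0.08050710 eV
E_6 = -13.6057 / 6² = -0.37793611 eV
|ΔE| = |E_6 - E_13| = 0.29742901 eV

Convert to Joules: E = 0.29742901 eV × (1.602177 × 10⁻¹⁹ J/eV) = 4.765339e-20 J

Using E = hf:
f = E/h = 4.765339e-20 J / (6.62607 × 10⁻³⁴ J·s)
f = 7.1918e+13 Hz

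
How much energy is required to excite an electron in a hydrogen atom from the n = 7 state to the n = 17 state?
0.2306 eV

The energy levels of a hydrogen-like atom are E_n = -13.6057 eV / n².

Energy at n = 7: E_7 = -13.6057 / 7² = -0.2776673 eV
Energy at n = 17: E_17 = -13.6057 / 17² = -0.0470785 eV

The excitation energy is the difference:
ΔE = E_17 - E_7
ΔE = -0.0470785 - (-0.2776673)
ΔE = 0.2306 eV

Since this is positive, energy must be absorbed (photon absorption).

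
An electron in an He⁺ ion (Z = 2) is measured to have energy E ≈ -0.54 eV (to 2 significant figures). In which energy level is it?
n = 10

The exact energy levels follow E_n = -13.6057 Z² / n² eV with Z = 2.

The measured value (-0.54 eV) is reported to only 2 significant figures, so we must test candidate n values and see which one matches to that precision.

Candidate energies:
  n = 8:  E = -13.6057 × 2² / 8² = -0.85036 eV
  n = 9:  E = -13.6057 × 2² / 9² = -0.67189 eV
  n = 10:  E = -13.6057 × 2² / 10² = -0.54423 eV  ← matches
  n = 11:  E = -13.6057 × 2² / 11² = -0.44978 eV
  n = 12:  E = -13.6057 × 2² / 12² = -0.37794 eV

Checking against the measurement of -0.54 eV (2 sig figs), only n = 10 agrees:
E_10 = -0.54423 eV, which rounds to -0.54 eV ✓

Therefore n = 10.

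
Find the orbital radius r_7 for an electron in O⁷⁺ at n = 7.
0.3241 nm (or 3.2412 Å)

The Bohr radius formula is:
r_n = n² a₀ / Z

where a₀ = 0.0529177 nm is the Bohr radius.

For O⁷⁺ (Z = 8) at n = 7:
r_7 = 7² × 0.0529177 nm / 8
r_7 = 49 × 0.0529177 nm / 8
r_7 = 2.59297 nm / 8
r_7 = 0.3241 nm

The electron orbits at approximately 0.3241 nm from the nucleus.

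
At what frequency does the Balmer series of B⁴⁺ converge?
2.06e+16 Hz

The series limit corresponds to the transition from n = ∞ to n = 2.
This is the highest energy (shortest wavelength) transition in the Balmer series.

E_∞ = 0 eV
E_2 = -13.6057 × 5² / 2² = -85.0356250 eV

Energy at series limit:
ΔE = E_∞ - E_2 = 0 - (-85.0356250) = 85.0356250 eV
E = 85.0356250 eV × (1.602177 × 10⁻¹⁹ J/eV) = 1.3624e-17 J
f = E/h = 1.3624e-17 J / (6.62607 × 10⁻³⁴ J·s) = 2.06e+16 Hz

This energy equals the ionization energy from the n = 2 state of B⁴⁺.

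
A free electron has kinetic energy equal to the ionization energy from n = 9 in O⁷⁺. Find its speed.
1.9446e+06 m/s (or 0.649% of c)

The binding energy at n = 9 for O⁷⁺ is:
E_9 = -13.6057 × 8²/9² = -10.750183 eV
|E_9| = 10.750183 eV

Convert to Joules:
KE = 10.750183 eV × (1.602177 × 10⁻¹⁹ J/eV) = 1.722370e-18 J

Using KE = ½mv²:
v = √(2·KE/m_e)
v = √(2 × 1.722370e-18 J / 9.10938 × 10⁻³¹ kg)
v = 1.9446e+06 m/s

This is approximately 0.649% the speed of light.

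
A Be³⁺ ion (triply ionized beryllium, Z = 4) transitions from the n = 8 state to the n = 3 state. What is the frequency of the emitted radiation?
5.0262e+15 Hz

First, find the transition energy:
E_8 = -13.6057 × 4² / 8² = -3.401425 eV
E_3 = -13.6057 × 4² / 3² = -24.187911 eV
|ΔE| = |E_3 - E_8| = 20.786486 eV

Convert to Joules: E = 20.786486 eV × (1.602177 × 10⁻¹⁹ J/eV) = 3.330363e-18 J

Using E = hf:
f = E/h = 3.330363e-18 J / (6.62607 × 10⁻³⁴ J·s)
f = 5.0262e+15 Hz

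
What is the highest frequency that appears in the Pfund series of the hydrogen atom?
1.3159e+14 Hz

The series limit corresponds to the transition from n = ∞ to n = 5.
This is the highest energy (shortest wavelength) transition in the Pfund series.

E_∞ = 0 eV
E_5 = -13.6057 / 5² = -0.54422800 eV

Energy at series limit:
ΔE = E_∞ - E_5 = 0 - (-0.54422800) = 0.54422800 eV
E = 0.54422800 eV × (1.602177 × 10⁻¹⁹ J/eV) = 8.719496e-20 J
f = E/h = 8.719496e-20 J / (6.62607 × 10⁻³⁴ J·s) = 1.3159e+14 Hz

This energy equals the ionization energy from the n = 5 state of hydrogen.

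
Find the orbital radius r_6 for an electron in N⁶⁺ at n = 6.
0.27215 nm (or 2.72148 Å)

The Bohr radius formula is:
r_n = n² a₀ / Z

where a₀ = 0.05291772 nm is the Bohr radius.

For N⁶⁺ (Z = 7) at n = 6:
r_6 = 6² × 0.05291772 nm / 7
r_6 = 36 × 0.05291772 nm / 7
r_6 = 1.905038 nm / 7
r_6 = 0.27215 nm

The electron orbits at approximately 0.27215 nm from the nucleus.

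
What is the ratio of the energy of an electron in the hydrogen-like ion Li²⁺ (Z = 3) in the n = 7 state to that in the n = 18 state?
6.61

Using E_n = -13.6057 Z² / n² eV with Z = 3:

E_7 = -13.6057 × 3² / 7² = -122.4513 / 49 = -2.49900612 eV
E_18 = -13.6057 × 3² / 18² = -122.4513 / 324 = -0.37793611 eV

The ratio is:
E_7/E_18 = (-2.49900612) / (-0.37793611)
E_7/E_18 = (-122.4513/49) / (-122.4513/324)
E_7/E_18 = 324/49
E_7/E_18 = 6.61
(Note: the Z² factors cancel in the ratio.)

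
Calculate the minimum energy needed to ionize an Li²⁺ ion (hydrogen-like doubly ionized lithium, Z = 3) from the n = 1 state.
122.45130 eV

The ionization energy is the energy needed to remove the electron completely (n → ∞).

For a hydrogen-like ion with Z = 3, E_n = -13.6057 Z² / n² eV.

At n = 1: E_1 = -13.6057 × 3² / 1² = -122.45130000 eV
At n = ∞: E_∞ = 0 eV

Ionization energy = E_∞ - E_1 = 0 - (-122.45130000) = 122.45130000 eV
Ionization energy ≈ 122.45130 eV

This is also called the binding energy of the electron in state n = 1.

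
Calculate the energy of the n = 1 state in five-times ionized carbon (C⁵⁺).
-489.805 eV

For hydrogen-like ions, the energy levels scale with Z²:
E_n = -13.6057 Z² / n² eV

For C⁵⁺ (Z = 6) at n = 1:
E_1 = -13.6057 × 6² / 1²
E_1 = -13.6057 × 36 / 1
E_1 = -489.8052 / 1
E_1 = -489.805 eV

The energy is 36 times more negative than hydrogen at the same n due to the stronger nuclear charge.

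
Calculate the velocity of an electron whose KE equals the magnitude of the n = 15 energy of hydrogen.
1.4585e+05 m/s (or 0.049% of c)

The binding energy at n = 15 for hydrogen is:
E_15 = -13.6057/15² = -0.060469778 eV
|E_15| = 0.060469778 eV

Convert to Joules:
KE = 0.060469778 eV × (1.602177 × 10⁻¹⁹ J/eV) = 9.688329e-21 J

Using KE = ½mv²:
v = √(2·KE/m_e)
v = √(2 × 9.688329e-21 J / 9.10938 × 10⁻³¹ kg)
v = 1.4585e+05 m/s

This is approximately 0.049% the speed of light.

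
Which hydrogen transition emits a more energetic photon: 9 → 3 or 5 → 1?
5 → 1

Calculate the energy for each transition:

Transition 9 → 3:
ΔE₁ = |E_3 - E_9| = |-13.6057/3² - (-13.6057/9²)|
ΔE₁ = |-1.51174444444 - (-0.16797160494)| = 1.34377284 eV

Transition 5 → 1:
ΔE₂ = |E_1 - E_5| = |-13.6057/1² - (-13.6057/5²)|
ΔE₂ = |-13.60570000000 - (-0.54422800000)| = 13.06147200 eV

Since 13.06147200 eV > 1.34377284 eV, the transition 5 → 1 emits the more energetic photon.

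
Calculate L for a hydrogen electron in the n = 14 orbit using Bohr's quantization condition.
1.476e-33 J·s (or 14ℏ)

In the Bohr model, angular momentum is quantized:
L = nℏ

where ℏ = h/(2π) = 1.05457e-34 J·s

For n = 14:
L = 14 × 1.05457e-34 J·s
L = 1.476e-33 J·s

This can also be written as L = 14ℏ.
The angular momentum is an integer multiple of the reduced Planck constant.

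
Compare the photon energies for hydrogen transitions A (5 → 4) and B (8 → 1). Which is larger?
8 → 1

Calculate the energy for each transition:

Transition 5 → 4:
ΔE₁ = |E_4 - E_5| = |-13.6057/4² - (-13.6057/5²)|
ΔE₁ = |-0.85035625000 - (-0.54422800000)| = 0.30612825 eV

Transition 8 → 1:
ΔE₂ = |E_1 - E_8| = |-13.6057/1² - (-13.6057/8²)|
ΔE₂ = |-13.60570000000 - (-0.21258906250)| = 13.39311094 eV

Since 13.39311094 eV > 0.30612825 eV, the transition 8 → 1 emits the more energetic photon.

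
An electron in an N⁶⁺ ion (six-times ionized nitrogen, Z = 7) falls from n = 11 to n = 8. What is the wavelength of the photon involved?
252.66155 nm

First, find the transition energy using E_n = -13.6057 Z² / n² eV:
E_11 = -13.6057 × 7² / 11² = -5.509746281 eV
E_8 = -13.6057 × 7² / 8² = -10.416864063 eV

Photon energy: |ΔE| = |E_8 - E_11| = 4.907117782 eV

Convert to wavelength using E = hc/λ with hc = 1239.84 eV·nm:
λ = hc/E = 1239.84 eV·nm / 4.907117782 eV
λ = 252.66155 nm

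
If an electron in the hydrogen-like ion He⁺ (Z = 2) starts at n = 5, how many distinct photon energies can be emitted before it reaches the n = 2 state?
6

The electron can occupy levels n = 2, 3, ..., 5 during de-excitation — that is m = 5 - 2 + 1 = 4 distinct levels.

The number of distinct spectral lines equals the number of ways to choose 2 of these m levels (each pair gives one possible emission transition):

Number of lines = m(m-1)/2 = 4×3/2 = 6

These correspond to all possible transitions between the 4 levels:
5 → 4, 5 → 3, 5 → 2, 4 → 3, 4 → 2, 3 → 2

Each transition produces a photon with a unique energy (and thus wavelength). This count does not depend on Z.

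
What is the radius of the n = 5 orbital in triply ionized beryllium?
0.33074 nm (or 3.30736 Å)

The Bohr radius formula is:
r_n = n² a₀ / Z

where a₀ = 0.05291772 nm is the Bohr radius.

For Be³⁺ (Z = 4) at n = 5:
r_5 = 5² × 0.05291772 nm / 4
r_5 = 25 × 0.05291772 nm / 4
r_5 = 1.322943 nm / 4
r_5 = 0.33074 nm

The electron orbits at approximately 0.33074 nm from the nucleus.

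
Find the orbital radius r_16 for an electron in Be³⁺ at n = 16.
3.3867 nm (or 33.8673 Å)

The Bohr radius formula is:
r_n = n² a₀ / Z

where a₀ = 0.0529177 nm is the Bohr radius.

For Be³⁺ (Z = 4) at n = 16:
r_16 = 16² × 0.0529177 nm / 4
r_16 = 256 × 0.0529177 nm / 4
r_16 = 13.54693 nm / 4
r_16 = 3.3867 nm

The electron orbits at approximately 3.3867 nm from the nucleus.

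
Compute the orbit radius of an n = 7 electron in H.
2.59297 nm (or 25.92968 Å)

The Bohr radius formula is:
r_n = n² a₀ / Z

where a₀ = 0.05291772 nm is the Bohr radius.

For H (Z = 1) at n = 7:
r_7 = 7² × 0.05291772 nm / 1
r_7 = 49 × 0.05291772 nm / 1
r_7 = 2.592968 nm / 1
r_7 = 2.59297 nm

The electron orbits at approximately 2.59297 nm from the nucleus.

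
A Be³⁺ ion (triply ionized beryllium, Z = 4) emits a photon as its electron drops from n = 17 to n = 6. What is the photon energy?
5.29 eV

The energy levels are E_n = -13.6057 Z² eV / n².

Energy at n = 17: E_17 = -13.6057 × 4² / 17² = -0.75326 eV
Energy at n = 6: E_6 = -13.6057 × 4² / 6² = -6.04698 eV

For emission (electron falling to lower state), the photon energy is:
E_photon = E_17 - E_6 = |-0.75326 - (-6.04698)|
E_photon = 5.29 eV

This energy is carried away by the emitted photon.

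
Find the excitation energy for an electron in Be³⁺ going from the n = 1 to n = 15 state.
216.72368 eV

The energy levels of a hydrogen-like atom are E_n = -13.6057 Z² eV / n².

Energy at n = 1: E_1 = -13.6057 × 4² / 1² = -217.69120000 eV
Energy at n = 15: E_15 = -13.6057 × 4² / 15² = -0.96751644 eV

The excitation energy is the difference:
ΔE = E_15 - E_1
ΔE = -0.96751644 - (-217.69120000)
ΔE = 216.72368 eV

Since this is positive, energy must be absorbed (photon absorption).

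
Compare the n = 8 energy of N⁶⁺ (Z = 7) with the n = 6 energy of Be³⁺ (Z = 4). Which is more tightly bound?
N⁶⁺ at n = 8 (E = -10.417 eV)

Using E_n = -13.6057 Z² / n² eV:

N⁶⁺ (Z = 7) at n = 8:
E = -13.6057 × 7² / 8² = -13.6057 × 49 / 64 = -10.416864 eV

Be³⁺ (Z = 4) at n = 6:
E = -13.6057 × 4² / 6² = -13.6057 × 16 / 36 = -6.046978 eV

Since -10.416864 eV < -6.046978 eV,
N⁶⁺ at n = 8 is more tightly bound (requires more energy to ionize).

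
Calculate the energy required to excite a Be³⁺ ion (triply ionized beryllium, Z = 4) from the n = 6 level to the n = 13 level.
4.758864 eV

The energy levels of a hydrogen-like atom are E_n = -13.6057 Z² eV / n².

Energy at n = 6: E_6 = -13.6057 × 4² / 6² = -6.046977778 eV
Energy at n = 13: E_13 = -13.6057 × 4² / 13² = -1.288113609 eV

The excitation energy is the difference:
ΔE = E_13 - E_6
ΔE = -1.288113609 - (-6.046977778)
ΔE = 4.758864 eV

Since this is positive, energy must be absorbed (photon absorption).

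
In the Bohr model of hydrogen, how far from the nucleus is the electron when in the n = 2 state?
0.2117 nm (or 2.1167 Å)

The Bohr radius formula is:
r_n = n² a₀ / Z

where a₀ = 0.0529177 nm is the Bohr radius.

For H (Z = 1) at n = 2:
r_2 = 2² × 0.0529177 nm / 1
r_2 = 4 × 0.0529177 nm / 1
r_2 = 0.21167 nm / 1
r_2 = 0.2117 nm

The electron orbits at approximately 0.2117 nm from the nucleus.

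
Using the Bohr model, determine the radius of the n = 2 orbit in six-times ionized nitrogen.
0.030239 nm (or 0.302387 Å)

The Bohr radius formula is:
r_n = n² a₀ / Z

where a₀ = 0.052917721 nm is the Bohr radius.

For N⁶⁺ (Z = 7) at n = 2:
r_2 = 2² × 0.052917721 nm / 7
r_2 = 4 × 0.052917721 nm / 7
r_2 = 0.2116709 nm / 7
r_2 = 0.030239 nm

The electron orbits at approximately 0.030239 nm from the nucleus.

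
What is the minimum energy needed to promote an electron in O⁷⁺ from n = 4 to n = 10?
45.715152 eV

The energy levels of a hydrogen-like atom are E_n = -13.6057 Z² eV / n².

Energy at n = 4: E_4 = -13.6057 × 8² / 4² = -54.422800000 eV
Energy at n = 10: E_10 = -13.6057 × 8² / 10² = -8.707648000 eV

The excitation energy is the difference:
ΔE = E_10 - E_4
ΔE = -8.707648000 - (-54.422800000)
ΔE = 45.715152 eV

Since this is positive, energy must be absorbed (photon absorption).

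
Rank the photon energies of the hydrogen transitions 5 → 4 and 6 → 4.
6 → 4

Calculate the energy for each transition:

Transition 5 → 4:
ΔE₁ = |E_4 - E_5| = |-13.6057/4² - (-13.6057/5²)|
ΔE₁ = |-0.850356250000 - (-0.544228000000)| = 0.306128250 eV

Transition 6 → 4:
ΔE₂ = |E_4 - E_6| = |-13.6057/4² - (-13.6057/6²)|
ΔE₂ = |-0.850356250000 - (-0.377936111111)| = 0.472420139 eV

Since 0.472420139 eV > 0.306128250 eV, the transition 6 → 4 emits the more energetic photon.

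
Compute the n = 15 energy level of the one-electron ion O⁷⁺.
-3.870 eV

For hydrogen-like ions, the energy levels scale with Z²:
E_n = -13.6057 Z² / n² eV

For O⁷⁺ (Z = 8) at n = 15:
E_15 = -13.6057 × 8² / 15²
E_15 = -13.6057 × 64 / 225
E_15 = -870.7648 / 225
E_15 = -3.870 eV

The energy is 64 times more negative than hydrogen at the same n due to the stronger nuclear charge.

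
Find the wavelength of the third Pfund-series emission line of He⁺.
934.631 nm

The lines of a series are numbered from the longest wavelength (smallest ΔE) outward; the third line is the transition from n = n_f + 3 to n_f.
The Pfund series has all transitions ending at n_f = 5.

For He⁺ (Z = 2), the third line (γ-line) is the jump from n = 8 to n = 5:
E_8 = -13.6057 × 2² / 8² = -0.8503563 eV
E_5 = -13.6057 × 2² / 5² = -2.1769120 eV
ΔE = E_8 - E_5 = 1.3265557 eV

λ = hc/E = 1239.84 eV·nm / 1.3265557 eV
λ = 934.631 nm

This is the γ-line of the Pfund series in He⁺.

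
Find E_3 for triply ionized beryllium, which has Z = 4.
-24.19 eV

For hydrogen-like ions, the energy levels scale with Z²:
E_n = -13.6057 Z² / n² eV

For Be³⁺ (Z = 4) at n = 3:
E_3 = -13.6057 × 4² / 3²
E_3 = -13.6057 × 16 / 9
E_3 = -217.6912 / 9
E_3 = -24.19 eV

The energy is 16 times more negative than hydrogen at the same n due to the stronger nuclear charge.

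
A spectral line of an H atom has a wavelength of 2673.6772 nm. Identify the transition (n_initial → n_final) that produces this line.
n = 13 → n = 5

First, find the photon energy from the wavelength (hc = 1239.84 eV·nm):
E = hc/λ = 1239.84 eV·nm / 2673.6772 nm = 0.46372090 eV

The energy levels of hydrogen satisfy E_n = -13.6057 / n² eV, so an emission n_i → n_f releases
ΔE = 13.6057 × (1/n_f² − 1/n_i²) eV.

Setting ΔE equal to the photon energy:
1/n_f² − 1/n_i² = 0.46372090 / 13.6057 = 0.034082840

Since 1/n_i² must be positive, we need 1/n_f² > 0.034082840, i.e. n_f ≤ 5. For each allowed n_f, solve n_i = (1/n_f² − 0.034082840)^(−1/2) and check whether it is a whole number:
  n_f = 1: 1/n_i² = 1.000000000 − 0.034082840 = 0.965917160 → n_i = 1.017  (not an integer) ✗
  n_f = 2: 1/n_i² = 0.250000000 − 0.034082840 = 0.215917160 → n_i = 2.152  (not an integer) ✗
  n_f = 3: 1/n_i² = 0.111111111 − 0.034082840 = 0.077028271 → n_i = 3.603  (not an integer) ✗
  n_f = 4: 1/n_i² = 0.062500000 − 0.034082840 = 0.028417160 → n_i = 5.932  (not an integer) ✗
  n_f = 5: 1/n_i² = 0.040000000 − 0.034082840 = 0.005917160 → n_i = 13.000  → integer, n_i = 13 ✓

Only n_f = 5 gives an integer upper level, n_i = 13.

The transition is from n = 13 to n = 5 (emission).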